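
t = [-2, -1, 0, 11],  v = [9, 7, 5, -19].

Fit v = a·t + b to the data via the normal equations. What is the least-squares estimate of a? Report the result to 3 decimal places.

a = -2.164

Normal-equation sums: Σt·t = 126, Σt = 8, Σ1 = 4.
Moment sums: Σt·v = -234, Σv = 2.
Determinant 126·4 − 8² = 440.
a = ((-234)·4 − 8·2)/440 = -119/55; b = (126·2 − 8·(-234))/440 = 531/110.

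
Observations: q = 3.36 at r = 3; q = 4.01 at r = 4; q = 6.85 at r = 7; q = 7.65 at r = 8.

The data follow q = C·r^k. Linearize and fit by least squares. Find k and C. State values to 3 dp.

k = 0.864, C = 1.264

Taking logs, ln q = k·ln r + ln C, so regress ln q on ln r.
XᵀX = [[11.2394, 6.5103]; [6.5103, 4]], rhs = [11.2322, 6.5597]ᵀ  (here Σln r = 6.5103, Σ(ln r)² = 11.2394, Σln q = 6.5597, Σln r·ln q = 11.2322).
Slope k = (n·Σln r·ln q − Σln r·Σln q)/(n·Σ(ln r)² − (Σln r)²) = (4·11.2322 − 6.5103·6.5597)/2.5742 = 0.86379; ln C = (Σln q − k·Σln r)/n = 0.23405, so C = exp(0.23405) = 1.26371.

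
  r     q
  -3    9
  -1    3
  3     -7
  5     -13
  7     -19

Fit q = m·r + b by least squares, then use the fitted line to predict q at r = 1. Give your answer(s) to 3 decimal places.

q̂ = -2.093

Sums needed: Σr·r = 93, Σr = 11, Σ1 = 5.
Right-hand side: Σr·q = -249, Σq = -27.
MᵀM·[m, b]ᵀ = Mᵀq becomes [[93, 11]; [11, 5]]·[m, b]ᵀ = [-249, -27]ᵀ.
Determinant 93·5 − 11² = 344.
m = ((-249)·5 − 11·(-27))/344 = -237/86; b = (93·(-27) − 11·(-249))/344 = 57/86.
At r = 1: q̂ = (-237/86)·(1) + (57/86)·(1) = -90/43.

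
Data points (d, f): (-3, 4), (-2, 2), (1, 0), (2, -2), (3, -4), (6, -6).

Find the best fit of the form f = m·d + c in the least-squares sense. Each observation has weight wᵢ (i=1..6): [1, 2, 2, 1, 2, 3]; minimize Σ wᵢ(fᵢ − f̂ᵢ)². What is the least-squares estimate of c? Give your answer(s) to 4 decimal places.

With design matrix A, AᵀWA = [[149, 21]; [21, 11]] and AᵀWf = [-156, -20]ᵀ.
det = 149·11 − 21² = 1198.
m = ((-156)·11 − 21·(-20))/1198 = -648/599; c = (149·(-20) − 21·(-156))/1198 = 148/599.

c = 0.2471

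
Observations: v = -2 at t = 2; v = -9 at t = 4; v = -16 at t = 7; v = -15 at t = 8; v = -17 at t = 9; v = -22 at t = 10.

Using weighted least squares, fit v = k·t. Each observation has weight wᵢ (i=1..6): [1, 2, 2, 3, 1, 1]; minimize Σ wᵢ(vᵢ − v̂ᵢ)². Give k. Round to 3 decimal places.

k = -2.037

XᵀWX·[k]ᵀ = XᵀWv reads: 507·k = -1033.
(Σwᵢ·t·t = 507, Σwᵢ·t·v = -1033.)
k = (-1033)/507 = -2.03748.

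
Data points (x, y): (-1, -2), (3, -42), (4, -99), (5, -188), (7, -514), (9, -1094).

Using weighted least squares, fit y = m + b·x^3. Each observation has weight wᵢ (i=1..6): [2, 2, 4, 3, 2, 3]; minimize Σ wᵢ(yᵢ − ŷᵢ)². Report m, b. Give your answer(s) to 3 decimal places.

m = -2.215, b = -1.497

Setting ∂/∂m … = 0 gives: 16·m + 3556·b = -5358;  3556·m + 1894340·b = -2843290.
(Σwᵢ·1 = 16, Σwᵢ·x^3 = 3556, Σwᵢ·x^3·x^3 = 1894340, Σwᵢ·y = -5358, Σwᵢ·x^3·y = -2843290.)
Determinant 16·1894340 − 3556² = 17664304.
m = ((-5358)·1894340 − 3556·(-2843290))/17664304 = -349415/157717; b = (16·(-2843290) − 3556·(-5358))/17664304 = -3304949/2208038.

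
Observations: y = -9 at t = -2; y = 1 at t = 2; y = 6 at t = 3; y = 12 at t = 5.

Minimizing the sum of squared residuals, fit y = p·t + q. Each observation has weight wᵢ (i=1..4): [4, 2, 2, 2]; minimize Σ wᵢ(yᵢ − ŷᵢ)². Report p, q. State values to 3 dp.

Forming XᵀWX = [[92, 12]; [12, 10]] and XᵀWy = [232, 2]ᵀ gives XᵀWX·[p, q]ᵀ = XᵀWy.
Determinant 92·10 − 12² = 776.
p = (232·10 − 12·2)/776 = 287/97; q = (92·2 − 12·232)/776 = -325/97.

p = 2.959, q = -3.351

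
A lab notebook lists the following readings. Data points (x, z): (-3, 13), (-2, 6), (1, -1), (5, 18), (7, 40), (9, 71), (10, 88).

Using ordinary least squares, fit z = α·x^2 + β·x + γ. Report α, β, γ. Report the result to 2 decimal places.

The normal system MᵀM·[α, β, γ]ᵀ = Mᵀz is [[19685, 2163, 269]; [2163, 269, 27]; [269, 27, 7]]·[α, β, γ]ᵀ = [17101, 1837, 235]ᵀ.
Row-reducing yields α = 495517/480284, β = -671675/480284, γ = -81861/120071.

α = 1.03, β = -1.40, γ = -0.68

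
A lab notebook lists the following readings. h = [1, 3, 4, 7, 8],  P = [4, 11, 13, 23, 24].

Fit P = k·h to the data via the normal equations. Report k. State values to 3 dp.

k = 3.180

Compute the Gram sums: Σh·h = 139.
And Σh·P = 442.
So AᵀA·[k]ᵀ = AᵀP: [[139]]·[k]ᵀ = [442]ᵀ.
k = 442/139 = 3.17986.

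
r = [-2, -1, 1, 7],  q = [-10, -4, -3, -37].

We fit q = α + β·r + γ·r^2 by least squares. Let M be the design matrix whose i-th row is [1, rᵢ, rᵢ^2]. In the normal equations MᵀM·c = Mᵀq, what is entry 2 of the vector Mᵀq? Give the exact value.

-238

Entry 2 ↔ basis r, so (Mᵀq)_{2} = Σᵢ (r)·qᵢ = (-2)·(-10) + (-1)·(-4) + (1)·(-3) + (7)·(-37) = -238.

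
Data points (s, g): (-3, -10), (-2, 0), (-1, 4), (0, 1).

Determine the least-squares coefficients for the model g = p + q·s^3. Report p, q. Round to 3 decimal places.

Entries of AᵀA: Σ1 = 4, Σs^3 = -36, Σs^3·s^3 = 794.
Moment sums: Σg = -5, Σs^3·g = 266.
Normal equations: [[4, -36]; [-36, 794]]·[p, q]ᵀ = [-5, 266]ᵀ.
det = 4·794 − (-36)² = 1880.
p = ((-5)·794 − (-36)·266)/1880 = 2803/940; q = (4·266 − (-36)·(-5))/1880 = 221/470.

p = 2.982, q = 0.470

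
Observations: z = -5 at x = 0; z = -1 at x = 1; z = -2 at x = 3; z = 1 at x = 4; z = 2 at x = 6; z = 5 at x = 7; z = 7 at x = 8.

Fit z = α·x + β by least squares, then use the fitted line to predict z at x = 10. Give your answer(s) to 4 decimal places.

The normal equations are: 175·α + 29·β = 100;  29·α + 7·β = 7.
(Σx·x = 175, Σx = 29, Σ1 = 7, Σx·z = 100, Σz = 7.)
Eliminating β: 7·(row 1) − 29·(row 2) gives 384·α = 7·100 − 29·7 = 497, so α = 497/384.
Then β = (7 − 29·(497/384))/7 = -1675/384.
At x = 10: ẑ = (497/384)·(10) + (-1675/384)·(1) = 3295/384.

ẑ = 8.5807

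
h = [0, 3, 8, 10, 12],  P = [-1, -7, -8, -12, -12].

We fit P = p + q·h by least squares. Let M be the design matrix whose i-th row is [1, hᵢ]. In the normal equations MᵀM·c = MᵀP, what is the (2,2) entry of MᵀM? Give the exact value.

317

Row 2 ↔ basis h, column 2 ↔ basis h, so (MᵀM)_{2,2} = Σᵢ (h)·(h) = (0)·(0) + (3)·(3) + (8)·(8) + (10)·(10) + (12)·(12) = 317.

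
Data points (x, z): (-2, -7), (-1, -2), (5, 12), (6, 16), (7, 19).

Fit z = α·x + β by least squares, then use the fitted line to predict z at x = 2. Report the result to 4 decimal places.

ẑ = 4.8714

Sums needed: Σx·x = 115, Σx = 15, Σ1 = 5.
Right-hand side: Σx·z = 305, Σz = 38.
Normal equations: [[115, 15]; [15, 5]]·[α, β]ᵀ = [305, 38]ᵀ.
Δ = 115·5 − 15² = 350.
α = (305·5 − 15·38)/350 = 191/70; β = (115·38 − 15·305)/350 = -41/70.
At x = 2: ẑ = (191/70)·(2) + (-41/70)·(1) = 341/70.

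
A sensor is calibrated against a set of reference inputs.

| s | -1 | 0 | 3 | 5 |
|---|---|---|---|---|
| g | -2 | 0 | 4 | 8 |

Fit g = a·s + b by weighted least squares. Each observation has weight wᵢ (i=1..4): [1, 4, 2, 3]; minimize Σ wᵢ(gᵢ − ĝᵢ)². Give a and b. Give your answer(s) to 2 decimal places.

a = 1.59, b = -0.19

The normal equations are: 94·a + 20·b = 146;  20·a + 10·b = 30.
det = 94·10 − 20² = 540.
a = (146·10 − 20·30)/540 = 43/27; b = (94·30 − 20·146)/540 = -5/27.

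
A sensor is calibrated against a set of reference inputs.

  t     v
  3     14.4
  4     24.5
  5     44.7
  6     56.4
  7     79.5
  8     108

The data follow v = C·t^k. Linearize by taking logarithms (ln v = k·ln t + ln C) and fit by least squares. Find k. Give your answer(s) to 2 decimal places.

Let Y = ln v. Fitting Y = k·ln t + ln C by least squares:
Σln t = 9.9115, Σ(ln t)² = 17.0401, Σln v = 22.7562, Σln t·ln v = 38.9566.
Normal system: [[17.0401, 9.9115]; [9.9115, 6]]·[k, ln C]ᵀ = [38.9566, 22.7562]ᵀ.
Solving (det = 4.0036): k = 2.04625, ln C = 0.41248.

k = 2.05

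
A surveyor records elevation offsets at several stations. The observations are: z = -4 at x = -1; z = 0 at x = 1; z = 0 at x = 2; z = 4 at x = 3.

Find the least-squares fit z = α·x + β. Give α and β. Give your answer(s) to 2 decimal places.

α = 1.83, β = -2.29

From the data, Σx·x = 15, Σx = 5, Σ1 = 4.
And Σx·z = 16, Σz = 0.
Determinant 15·4 − 5² = 35.
α = (16·4 − 5·0)/35 = 64/35; β = (15·0 − 5·16)/35 = -16/7.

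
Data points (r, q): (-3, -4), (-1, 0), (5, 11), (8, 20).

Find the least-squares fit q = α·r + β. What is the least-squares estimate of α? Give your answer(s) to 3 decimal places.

MᵀM·[α, β]ᵀ = Mᵀq reads: 99·α + 9·β = 227;  9·α + 4·β = 27.
(Σr·r = 99, Σr = 9, Σ1 = 4, Σr·q = 227, Σq = 27.)
Eliminating β: 4·(row 1) − 9·(row 2) gives 315·α = 4·227 − 9·27 = 665, so α = 19/9.
Then β = (27 − 9·(19/9))/4 = 2.

α = 2.111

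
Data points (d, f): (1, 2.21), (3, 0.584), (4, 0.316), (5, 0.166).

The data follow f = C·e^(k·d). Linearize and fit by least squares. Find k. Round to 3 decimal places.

Let Y = ln f. Fitting Y = k·d + ln C by least squares:
Over the data: Σd = 13.0000, Σ(d)² = 51.0000, Σln f = -2.6926, Σd·ln f = -14.4075.
Normal system: [[51.0000, 13.0000]; [13.0000, 4]]·[k, ln C]ᵀ = [-14.4075, -2.6926]ᵀ.
Solving (det = 35.0000): k = -0.64644, ln C = 1.42778.

k = -0.646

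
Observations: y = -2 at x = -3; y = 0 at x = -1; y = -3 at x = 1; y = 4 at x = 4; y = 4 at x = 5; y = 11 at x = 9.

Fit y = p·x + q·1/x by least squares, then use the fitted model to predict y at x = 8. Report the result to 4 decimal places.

ŷ = 8.9687

Compute the Gram sums: Σx·x = 133, Σx·1/x = 6, Σ1/x·1/x = 72121/32400.
Right-hand side: Σx·y = 138, Σ1/x·y = 31/45.
Δ = 133·(72121/32400) − 6² = 8425693/32400.
p = (138·(72121/32400) − 6·(31/45))/(8425693/32400) = 9818778/8425693; q = (133·(31/45) − 6·138)/(8425693/32400) = -23858640/8425693.
At x = 8: ŷ = (9818778/8425693)·(8) + (-23858640/8425693)·(1/8) = 75567894/8425693.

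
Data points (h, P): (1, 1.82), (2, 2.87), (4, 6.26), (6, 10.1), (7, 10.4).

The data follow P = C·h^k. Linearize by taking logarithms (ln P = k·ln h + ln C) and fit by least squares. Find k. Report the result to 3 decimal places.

Taking logs, ln P = k·ln h + ln C, so regress ln P on ln h.
XᵀX = [[9.3992, 5.8171]; [5.8171, 5]], rhs = [11.9740, 8.1417]ᵀ  (here Σln h = 5.8171, Σ(ln h)² = 9.3992, Σln P = 8.1417, Σln h·ln P = 11.9740).
Slope k = (n·Σln h·ln P − Σln h·Σln P)/(n·Σ(ln h)² − (Σln h)²) = (5·11.9740 − 5.8171·8.1417)/13.1574 = 0.95070; ln C = (Σln P − k·Σln h)/n = 0.52226.

k = 0.951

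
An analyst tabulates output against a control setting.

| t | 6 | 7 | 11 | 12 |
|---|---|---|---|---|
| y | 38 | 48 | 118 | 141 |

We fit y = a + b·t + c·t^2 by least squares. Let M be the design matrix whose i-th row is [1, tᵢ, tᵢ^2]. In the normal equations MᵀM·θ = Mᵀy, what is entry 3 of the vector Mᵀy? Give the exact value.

38302

Entry 3 ↔ basis t^2, so (Mᵀy)_{3} = Σᵢ (t^2)·yᵢ = (36)·(38) + (49)·(48) + (121)·(118) + (144)·(141) = 38302.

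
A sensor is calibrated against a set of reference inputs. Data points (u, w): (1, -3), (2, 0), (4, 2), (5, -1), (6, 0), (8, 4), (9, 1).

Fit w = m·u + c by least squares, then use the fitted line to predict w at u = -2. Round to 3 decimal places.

Normal-equation sums: Σu·u = 227, Σu = 35, Σ1 = 7.
Right-hand side: Σu·w = 41, Σw = 3.
Normal equations: [[227, 35]; [35, 7]]·[m, c]ᵀ = [41, 3]ᵀ.
Δ = 227·7 − 35² = 364.
m = (41·7 − 35·3)/364 = 1/2; c = (227·3 − 35·41)/364 = -29/14.
At u = -2: ŵ = (1/2)·(-2) + (-29/14)·(1) = -43/14.

ŵ = -3.071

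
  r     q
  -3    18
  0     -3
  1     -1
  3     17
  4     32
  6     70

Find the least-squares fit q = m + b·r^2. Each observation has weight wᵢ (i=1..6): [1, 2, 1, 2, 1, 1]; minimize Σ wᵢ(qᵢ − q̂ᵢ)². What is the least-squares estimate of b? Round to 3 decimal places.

b = 2.037

Normal-equation sums: Σwᵢ·1 = 8, Σwᵢ·r^2 = 80, Σwᵢ·r^2·r^2 = 1796.
And Σwᵢ·q = 147, Σwᵢ·r^2·q = 3499.
So XᵀWX·[m, b]ᵀ = XᵀWq: [[8, 80]; [80, 1796]]·[m, b]ᵀ = [147, 3499]ᵀ.
Eliminating b: 1796·(row 1) − 80·(row 2) gives 7968·m = 1796·147 − 80·3499 = -15908, so m = -3977/1992.
Then b = (3499 − 80·(-3977/1992))/1796 = 2029/996.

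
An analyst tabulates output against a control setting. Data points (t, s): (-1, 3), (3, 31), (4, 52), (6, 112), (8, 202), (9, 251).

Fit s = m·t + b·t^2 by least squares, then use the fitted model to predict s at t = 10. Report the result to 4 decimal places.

From the data, Σt·t = 207, Σt·t^2 = 1547, Σt^2·t^2 = 12291.
For Aᵀs: Σt·s = 4845, Σt^2·s = 38405.
So AᵀA·[m, b]ᵀ = Aᵀs: [[207, 1547]; [1547, 12291]]·[m, b]ᵀ = [4845, 38405]ᵀ.
Determinant 207·12291 − 1547² = 151028.
m = (4845·12291 − 1547·38405)/151028 = 2020/2221; b = (207·38405 − 1547·4845)/151028 = 113655/37757.
At t = 10: ŝ = (2020/2221)·(10) + (113655/37757)·(100) = 11708900/37757.

ŝ = 310.1120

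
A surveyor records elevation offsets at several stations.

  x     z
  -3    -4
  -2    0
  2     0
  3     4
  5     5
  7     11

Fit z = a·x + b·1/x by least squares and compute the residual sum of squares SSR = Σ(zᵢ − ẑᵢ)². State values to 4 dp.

SSR = 6.4836

Compute the Gram sums: Σx·x = 100, Σx·1/x = 6, Σ1/x·1/x = 17257/22050.
For Aᵀz: Σx·z = 126, Σ1/x·z = 110/21.
Normal equations: [[100, 6]; [6, 17257/22050]]·[a, b]ᵀ = [126, 110/21]ᵀ.
Δ = 100·(17257/22050) − 6² = 18638/441.
a = (126·(17257/22050) − 6·(110/21))/(18638/441) = 740691/465950; b = (100·(110/21) − 6·126)/(18638/441) = -51198/9319.
Residuals: -495027/465950, 100716/232975, -100716/232975, 495027/465950, -34469/18638, 306313/465950; SSR = 1510517/232975.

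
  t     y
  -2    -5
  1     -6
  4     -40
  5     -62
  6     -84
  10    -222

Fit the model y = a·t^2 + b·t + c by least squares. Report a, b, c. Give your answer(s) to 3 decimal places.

a = -2.019, b = -1.873, c = -1.090

The normal system AᵀA·[a, b, c]ᵀ = Aᵀy is [[12194, 1398, 182]; [1398, 182, 24]; [182, 24, 6]]·[a, b, c]ᵀ = [-27440, -3190, -419]ᵀ.
Solving the 3×3 system (Gaussian elimination) gives a = -378643/187510, b = -70231/37502, c = -102162/93755.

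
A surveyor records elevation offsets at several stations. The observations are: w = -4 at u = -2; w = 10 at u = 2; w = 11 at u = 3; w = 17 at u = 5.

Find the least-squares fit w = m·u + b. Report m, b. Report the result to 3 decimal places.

From the data, Σu·u = 42, Σu = 8, Σ1 = 4.
For Aᵀw: Σu·w = 146, Σw = 34.
Eliminating b: 4·(row 1) − 8·(row 2) gives 104·m = 4·146 − 8·34 = 312, so m = 3.
Then b = (34 − 8·3)/4 = 5/2.

m = 3.000, b = 2.500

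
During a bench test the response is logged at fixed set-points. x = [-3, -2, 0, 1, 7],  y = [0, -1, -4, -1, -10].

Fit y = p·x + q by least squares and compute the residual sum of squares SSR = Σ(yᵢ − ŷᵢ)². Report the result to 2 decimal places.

SSR = 9.15

The normal system AᵀA·[p, q]ᵀ = Aᵀy is [[63, 3]; [3, 5]]·[p, q]ᵀ = [-69, -16]ᵀ.
Δ = 63·5 − 3² = 306.
p = ((-69)·5 − 3·(-16))/306 = -33/34; q = (63·(-16) − 3·(-69))/306 = -89/34.
Residuals: -5/17, -11/34, -47/34, 44/17, -10/17; SSR = 311/34.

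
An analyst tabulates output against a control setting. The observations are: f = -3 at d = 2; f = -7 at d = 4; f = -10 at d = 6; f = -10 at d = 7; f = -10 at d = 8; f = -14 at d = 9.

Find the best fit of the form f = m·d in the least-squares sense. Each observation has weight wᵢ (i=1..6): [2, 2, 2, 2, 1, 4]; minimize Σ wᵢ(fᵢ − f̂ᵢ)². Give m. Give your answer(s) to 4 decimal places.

Sums needed: Σwᵢ·d·d = 598.
Right-hand side: Σwᵢ·d·f = -912.
m = (-912)/598 = -1.52508.

m = -1.5251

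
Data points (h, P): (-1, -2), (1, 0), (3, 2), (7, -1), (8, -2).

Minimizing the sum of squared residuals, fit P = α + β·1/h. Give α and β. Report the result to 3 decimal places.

α = -0.753, β = 1.270

From the data, Σ1 = 5, Σ1/h = 101/168, Σ1/h·1/h = 60601/28224.
And ΣP = -3, Σ1/h·P = 191/84.
det = 5·(60601/28224) − (101/168)² = 73201/7056.
α = ((-3)·(60601/28224) − (101/168)·(191/84))/(73201/7056) = -220385/292804; β = (5·(191/84) − (101/168)·(-3))/(73201/7056) = 92946/73201.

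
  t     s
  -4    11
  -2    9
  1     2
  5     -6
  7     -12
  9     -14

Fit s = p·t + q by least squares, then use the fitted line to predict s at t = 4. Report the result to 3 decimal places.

Forming AᵀA = [[176, 16]; [16, 6]] and Aᵀs = [-300, -10]ᵀ gives AᵀA·[p, q]ᵀ = Aᵀs.
Determinant 176·6 − 16² = 800.
p = ((-300)·6 − 16·(-10))/800 = -41/20; q = (176·(-10) − 16·(-300))/800 = 19/5.
At t = 4: ŝ = (-41/20)·(4) + (19/5)·(1) = -22/5.

ŝ = -4.400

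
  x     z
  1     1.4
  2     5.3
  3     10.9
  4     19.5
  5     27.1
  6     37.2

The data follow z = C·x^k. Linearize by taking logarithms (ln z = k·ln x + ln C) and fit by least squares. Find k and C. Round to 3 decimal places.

With ln zᵢ as the transformed response and ln xᵢ as the regressor:
Σln x = 6.5793, Σ(ln x)² = 9.4099, Σln z = 14.2792, Σln x·ln z = 19.6881.
Equations: 9.4099·k + 6.5793·ln C = 19.6881;  6.5793·k + 6·ln C = 14.2792.
Slope k = (n·Σln x·ln z − Σln x·Σln z)/(n·Σ(ln x)² − (Σln x)²) = (6·19.6881 − 6.5793·14.2792)/13.1729 = 1.83576; ln C = (Σln z − k·Σln x)/n = 0.36688, so C = exp(0.36688) = 1.44323.

k = 1.836, C = 1.443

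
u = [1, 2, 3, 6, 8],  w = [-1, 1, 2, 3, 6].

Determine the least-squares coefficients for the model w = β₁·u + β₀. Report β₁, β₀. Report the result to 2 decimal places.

β₁ = 0.85, β₀ = -1.21

Compute the Gram sums: Σu·u = 114, Σu = 20, Σ1 = 5.
And Σu·w = 73, Σw = 11.
Normal equations: [[114, 20]; [20, 5]]·[β₁, β₀]ᵀ = [73, 11]ᵀ.
Determinant 114·5 − 20² = 170.
β₁ = (73·5 − 20·11)/170 = 29/34; β₀ = (114·11 − 20·73)/170 = -103/85.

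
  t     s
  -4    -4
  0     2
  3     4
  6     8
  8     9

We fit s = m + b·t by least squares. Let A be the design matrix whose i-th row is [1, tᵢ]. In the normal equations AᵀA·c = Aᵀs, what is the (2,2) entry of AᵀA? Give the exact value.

Row 2 ↔ basis t, column 2 ↔ basis t, so (AᵀA)_{2,2} = Σᵢ (t)·(t) = (-4)·(-4) + (0)·(0) + (3)·(3) + (6)·(6) + (8)·(8) = 125.

125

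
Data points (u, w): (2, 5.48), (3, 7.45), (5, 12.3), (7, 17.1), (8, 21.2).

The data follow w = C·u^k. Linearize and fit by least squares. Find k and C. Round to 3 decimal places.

k = 0.965, C = 2.690

Let Y = ln w. Fitting Y = k·ln u + ln C by least squares:
AᵀA = [[12.3883, 7.4265]; [7.4265, 5]], rhs = [19.2996, 12.1120]ᵀ  (here Σln u = 7.4265, Σ(ln u)² = 12.3883, Σln w = 12.1120, Σln u·ln w = 19.2996).
Δ = 12.3883·5 − (7.4265)² = 6.7880; k = (19.2996·5 − 7.4265·12.1120)/6.7880 = 0.96460, ln C = (12.3883·12.1120 − 7.4265·19.2996)/6.7880 = 0.98967, so C = exp(0.98967) = 2.69035.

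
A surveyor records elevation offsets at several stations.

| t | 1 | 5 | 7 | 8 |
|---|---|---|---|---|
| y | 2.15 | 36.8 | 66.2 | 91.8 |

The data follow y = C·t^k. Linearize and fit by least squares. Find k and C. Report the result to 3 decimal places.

With ln yᵢ as the transformed response and ln tᵢ as the regressor:
XᵀX = [[10.7009, 5.6348]; [5.6348, 4]], rhs = [23.3597, 13.0833]ᵀ  (here Σln t = 5.6348, Σ(ln t)² = 10.7009, Σln y = 13.0833, Σln t·ln y = 23.3597).
Slope k = (n·Σln t·ln y − Σln t·Σln y)/(n·Σ(ln t)² − (Σln t)²) = (4·23.3597 − 5.6348·13.0833)/11.0529 = 1.78390; ln C = (Σln y − k·Σln t)/n = 0.75783, so C = exp(0.75783) = 2.13365.

k = 1.784, C = 2.134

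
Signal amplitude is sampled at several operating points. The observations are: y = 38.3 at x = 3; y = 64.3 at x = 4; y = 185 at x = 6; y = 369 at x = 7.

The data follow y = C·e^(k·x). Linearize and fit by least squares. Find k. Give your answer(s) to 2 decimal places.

Taking logs, ln y = k·x + ln C, so regress ln y on x.
Over the data: Σx = 20.0000, Σ(x)² = 110.0000, Σln y = 18.9402, Σx·ln y = 100.2883.
Normal system: [[110.0000, 20.0000]; [20.0000, 4]]·[k, ln C]ᵀ = [100.2883, 18.9402]ᵀ.
Δ = 110.0000·4 − (20.0000)² = 40.0000; k = (100.2883·4 − 20.0000·18.9402)/40.0000 = 0.55875, ln C = (110.0000·18.9402 − 20.0000·100.2883)/40.0000 = 1.94130.

k = 0.56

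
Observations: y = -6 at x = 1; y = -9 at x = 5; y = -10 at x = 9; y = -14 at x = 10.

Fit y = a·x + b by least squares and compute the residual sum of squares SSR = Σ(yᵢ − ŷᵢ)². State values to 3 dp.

SSR = 5.409

Setting ∂/∂a … = 0 gives: 207·a + 25·b = -281;  25·a + 4·b = -39.
(Σx·x = 207, Σx = 25, Σ1 = 4, Σx·y = -281, Σy = -39.)
Eliminating b: 4·(row 1) − 25·(row 2) gives 203·a = 4·(-281) − 25·(-39) = -149, so a = -149/203.
Then b = ((-39) − 25·(-149/203))/4 = -1048/203.
Residuals: -3/29, -34/203, 359/203, -304/203; SSR = 1098/203.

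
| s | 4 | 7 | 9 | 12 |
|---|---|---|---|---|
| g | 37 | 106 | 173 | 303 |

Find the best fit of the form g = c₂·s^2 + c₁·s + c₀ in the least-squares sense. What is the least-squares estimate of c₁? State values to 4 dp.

c₁ = 0.7314

Sums needed: Σs^2·s^2 = 29954, Σs^2·s = 2864, Σs^2 = 290, Σs·s = 290, Σs = 32, Σ1 = 4.
Moment sums: Σs^2·g = 63431, Σs·g = 6083, Σg = 619.
So AᵀA·[c₂, c₁, c₀]ᵀ = Aᵀg: [[29954, 2864, 290]; [2864, 290, 32]; [290, 32, 4]]·[c₂, c₁, c₀]ᵀ = [63431, 6083, 619]ᵀ.
Solving the 3×3 system (Gaussian elimination) gives c₂ = 61/30, c₁ = 373/510, c₀ = 126/85.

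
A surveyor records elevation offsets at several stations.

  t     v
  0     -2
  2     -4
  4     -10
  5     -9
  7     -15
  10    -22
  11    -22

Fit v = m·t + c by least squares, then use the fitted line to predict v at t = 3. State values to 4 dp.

Sums needed: Σt·t = 315, Σt = 39, Σ1 = 7.
For Mᵀv: Σt·v = -660, Σv = -84.
det = 315·7 − 39² = 684.
m = ((-660)·7 − 39·(-84))/684 = -112/57; c = (315·(-84) − 39·(-660))/684 = -20/19.
At t = 3: v̂ = (-112/57)·(3) + (-20/19)·(1) = -132/19.

v̂ = -6.9474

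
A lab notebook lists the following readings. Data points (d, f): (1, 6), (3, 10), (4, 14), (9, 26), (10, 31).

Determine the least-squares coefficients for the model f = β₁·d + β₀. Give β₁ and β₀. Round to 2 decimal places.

With design matrix M, MᵀM = [[207, 27]; [27, 5]] and Mᵀf = [636, 87]ᵀ.
Eliminating β₀: 5·(row 1) − 27·(row 2) gives 306·β₁ = 5·636 − 27·87 = 831, so β₁ = 277/102.
Then β₀ = (87 − 27·(277/102))/5 = 93/34.

β₁ = 2.72, β₀ = 2.74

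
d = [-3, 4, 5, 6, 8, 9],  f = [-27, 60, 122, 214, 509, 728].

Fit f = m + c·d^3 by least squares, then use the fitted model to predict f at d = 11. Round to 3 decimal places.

Normal-equation sums: Σ1 = 6, Σd^3 = 1619, Σd^3·d^3 = 860691.
Right-hand side: Σf = 1606, Σd^3·f = 857363.
MᵀM·[m, c]ᵀ = Mᵀf becomes [[6, 1619]; [1619, 860691]]·[m, c]ᵀ = [1606, 857363]ᵀ.
Eliminating c: 860691·(row 1) − 1619·(row 2) gives 2542985·m = 860691·1606 − 1619·857363 = -5800951, so m = -5800951/2542985.
Then c = (857363 − 1619·(-5800951/2542985))/860691 = 2544064/2542985.
At d = 11: f̂ = (-5800951/2542985)·(1) + (2544064/2542985)·(1331) = 3380348233/2542985.

f̂ = 1329.284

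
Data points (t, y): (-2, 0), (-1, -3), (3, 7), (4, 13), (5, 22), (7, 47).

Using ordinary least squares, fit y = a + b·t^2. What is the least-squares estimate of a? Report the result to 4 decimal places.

a = -3.5824

Forming XᵀX = [[6, 104]; [104, 3380]] and Xᵀy = [86, 3121]ᵀ gives XᵀX·[a, b]ᵀ = Xᵀy.
Eliminating b: 3380·(row 1) − 104·(row 2) gives 9464·a = 3380·86 − 104·3121 = -33904, so a = -326/91.
Then b = (3121 − 104·(-326/91))/3380 = 4891/4732.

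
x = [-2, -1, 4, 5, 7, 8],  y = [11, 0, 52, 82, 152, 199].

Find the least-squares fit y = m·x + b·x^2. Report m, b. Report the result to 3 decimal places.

From the data, Σx·x = 159, Σx·x^2 = 1035, Σx^2·x^2 = 7395.
For Mᵀy: Σx·y = 3252, Σx^2·y = 23110.
So MᵀM·[m, b]ᵀ = Mᵀy: [[159, 1035]; [1035, 7395]]·[m, b]ᵀ = [3252, 23110]ᵀ.
det = 159·7395 − 1035² = 104580.
m = (3252·7395 − 1035·23110)/104580 = 1441/1162; b = (159·23110 − 1035·3252)/104580 = 10289/3486.

m = 1.240, b = 2.952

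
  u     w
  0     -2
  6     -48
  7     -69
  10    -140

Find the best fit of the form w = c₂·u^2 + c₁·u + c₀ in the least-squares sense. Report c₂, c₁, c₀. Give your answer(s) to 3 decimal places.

Forming MᵀM = [[13697, 1559, 185]; [1559, 185, 23]; [185, 23, 4]] and Mᵀw = [-19109, -2171, -259]ᵀ gives MᵀM·[c₂, c₁, c₀]ᵀ = Mᵀw.
Inverting the 3×3 Gram matrix, [c₂, c₁, c₀]ᵀ = [-2138/1439, 1475/1439, -2774/1439]ᵀ.

c₂ = -1.486, c₁ = 1.025, c₀ = -1.928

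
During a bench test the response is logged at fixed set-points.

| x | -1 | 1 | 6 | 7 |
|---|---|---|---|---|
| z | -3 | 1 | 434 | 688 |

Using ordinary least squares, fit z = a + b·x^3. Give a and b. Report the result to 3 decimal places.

Normal-equation sums: Σ1 = 4, Σx^3 = 559, Σx^3·x^3 = 164307.
And Σz = 1120, Σx^3·z = 329732.
Eliminating b: 164307·(row 1) − 559·(row 2) gives 344747·a = 164307·1120 − 559·329732 = -296348, so a = -22796/26519.
Then b = (329732 − 559·(-22796/26519))/164307 = 53296/26519.

a = -0.860, b = 2.010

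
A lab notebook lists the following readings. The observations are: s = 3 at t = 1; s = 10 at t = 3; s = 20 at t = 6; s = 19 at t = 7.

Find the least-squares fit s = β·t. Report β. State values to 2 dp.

β = 3.01

The normal system MᵀM·[β]ᵀ = Mᵀs is [[95]]·[β]ᵀ = [286]ᵀ.
Hence β = 286 / 95 ≈ 3.01053.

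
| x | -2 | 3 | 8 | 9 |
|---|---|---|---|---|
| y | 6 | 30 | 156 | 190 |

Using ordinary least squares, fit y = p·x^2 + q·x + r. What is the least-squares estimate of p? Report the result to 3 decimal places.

p = 1.986

Forming AᵀA = [[10754, 1260, 158]; [1260, 158, 18]; [158, 18, 4]] and Aᵀy = [25668, 3036, 382]ᵀ gives AᵀA·[p, q, r]ᵀ = Aᵀy.
Row-reducing yields p = 1831/922, q = 2715/922, r = 3509/922.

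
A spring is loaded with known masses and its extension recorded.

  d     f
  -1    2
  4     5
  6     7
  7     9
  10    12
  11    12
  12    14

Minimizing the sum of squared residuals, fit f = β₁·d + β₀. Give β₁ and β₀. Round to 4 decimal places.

β₁ = 0.9355, β₀ = 2.1659

Normal-equation sums: Σd·d = 467, Σd = 49, Σ1 = 7.
Right-hand side: Σd·f = 543, Σf = 61.
So XᵀX·[β₁, β₀]ᵀ = Xᵀf: [[467, 49]; [49, 7]]·[β₁, β₀]ᵀ = [543, 61]ᵀ.
Eliminating β₀: 7·(row 1) − 49·(row 2) gives 868·β₁ = 7·543 − 49·61 = 812, so β₁ = 29/31.
Then β₀ = (61 − 49·(29/31))/7 = 470/217.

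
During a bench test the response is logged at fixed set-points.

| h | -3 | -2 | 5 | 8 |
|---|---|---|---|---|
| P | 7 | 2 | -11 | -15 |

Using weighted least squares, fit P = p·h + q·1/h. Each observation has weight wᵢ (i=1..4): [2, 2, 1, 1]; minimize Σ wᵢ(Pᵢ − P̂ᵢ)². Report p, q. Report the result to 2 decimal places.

From the data, Σwᵢ·h·h = 115, Σwᵢ·h·1/h = 6, Σwᵢ·1/h·1/h = 11201/14400.
Moment sums: Σwᵢ·h·P = -225, Σwᵢ·1/h·P = -1289/120.
AᵀWA·[p, q]ᵀ = AᵀWP becomes [[115, 6]; [6, 11201/14400]]·[p, q]ᵀ = [-225, -1289/120]ᵀ.
Eliminating q: (11201/14400)·(row 1) − 6·(row 2) gives (153943/2880)·p = (11201/14400)·(-225) − 6·(-1289/120) = -35381/320, so p = -318429/153943.
Then q = ((-1289/120) − 6·(-318429/153943))/(11201/14400) = 330360/153943.

p = -2.07, q = 2.15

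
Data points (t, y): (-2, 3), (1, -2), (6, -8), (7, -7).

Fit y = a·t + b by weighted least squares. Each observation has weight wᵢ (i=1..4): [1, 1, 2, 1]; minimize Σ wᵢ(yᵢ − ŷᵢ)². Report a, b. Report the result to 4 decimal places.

Normal-equation sums: Σwᵢ·t·t = 126, Σwᵢ·t = 18, Σwᵢ·1 = 5.
And Σwᵢ·t·y = -153, Σwᵢ·y = -22.
MᵀWM·[a, b]ᵀ = MᵀWy becomes [[126, 18]; [18, 5]]·[a, b]ᵀ = [-153, -22]ᵀ.
det = 126·5 − 18² = 306.
a = ((-153)·5 − 18·(-22))/306 = -41/34; b = (126·(-22) − 18·(-153))/306 = -1/17.

a = -1.2059, b = -0.0588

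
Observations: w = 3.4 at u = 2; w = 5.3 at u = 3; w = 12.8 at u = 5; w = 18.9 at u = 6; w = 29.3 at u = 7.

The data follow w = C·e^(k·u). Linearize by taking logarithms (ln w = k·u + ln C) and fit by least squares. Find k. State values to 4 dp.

Taking logs, ln w = k·u + ln C, so regress ln w on u.
AᵀA = [[123.0000, 23.0000]; [23.0000, 5]], rhs = [61.4760, 11.7577]ᵀ  (here Σu = 23.0000, Σ(u)² = 123.0000, Σln w = 11.7577, Σu·ln w = 61.4760).
Slope k = (n·Σu·ln w − Σu·Σln w)/(n·Σ(u)² − (Σu)²) = (5·61.4760 − 23.0000·11.7577)/86.0000 = 0.42969; ln C = (Σln w − k·Σu)/n = 0.37496.

k = 0.4297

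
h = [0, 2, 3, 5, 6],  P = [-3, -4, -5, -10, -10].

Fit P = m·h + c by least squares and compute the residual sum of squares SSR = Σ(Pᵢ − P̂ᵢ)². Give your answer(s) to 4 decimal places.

SSR = 4.1316

The normal system MᵀM·[m, c]ᵀ = MᵀP is [[74, 16]; [16, 5]]·[m, c]ᵀ = [-133, -32]ᵀ.
Determinant 74·5 − 16² = 114.
m = ((-133)·5 − 16·(-32))/114 = -51/38; c = (74·(-32) − 16·(-133))/114 = -40/19.
Residuals: -17/19, 15/19, 43/38, -45/38, 3/19; SSR = 157/38.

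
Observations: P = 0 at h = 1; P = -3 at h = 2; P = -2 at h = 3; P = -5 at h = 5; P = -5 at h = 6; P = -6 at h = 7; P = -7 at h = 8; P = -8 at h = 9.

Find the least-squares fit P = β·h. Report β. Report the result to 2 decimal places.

From the data, Σh·h = 269.
Right-hand side: Σh·P = -237.
Hence β = -237 / 269 ≈ -0.881041.

β = -0.88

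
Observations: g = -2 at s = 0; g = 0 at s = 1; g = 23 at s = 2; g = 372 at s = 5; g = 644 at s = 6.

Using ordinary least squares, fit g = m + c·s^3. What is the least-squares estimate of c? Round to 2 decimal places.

c = 2.99

The normal system XᵀX·[m, c]ᵀ = Xᵀg is [[5, 350]; [350, 62346]]·[m, c]ᵀ = [1037, 185788]ᵀ.
Eliminating c: 62346·(row 1) − 350·(row 2) gives 189230·m = 62346·1037 − 350·185788 = -372998, so m = -186499/94615.
Then c = (185788 − 350·(-186499/94615))/62346 = 56599/18923.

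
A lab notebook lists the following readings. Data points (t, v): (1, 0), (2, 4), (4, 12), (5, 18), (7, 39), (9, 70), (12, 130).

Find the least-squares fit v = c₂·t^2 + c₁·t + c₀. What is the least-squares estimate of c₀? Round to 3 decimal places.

Entries of AᵀA: Σt^2·t^2 = 30596, Σt^2·t = 2998, Σt^2 = 320, Σt·t = 320, Σt = 40, Σ1 = 7.
Moment sums: Σt^2·v = 26959, Σt·v = 2609, Σv = 273.
Normal equations: [[30596, 2998, 320]; [2998, 320, 40]; [320, 40, 7]]·[c₂, c₁, c₀]ᵀ = [26959, 2609, 273]ᵀ.
Solving the 3×3 system (Gaussian elimination) gives c₂ = 113241/107702, c₁ = -212711/107702, c₀ = 119569/53851.

c₀ = 2.220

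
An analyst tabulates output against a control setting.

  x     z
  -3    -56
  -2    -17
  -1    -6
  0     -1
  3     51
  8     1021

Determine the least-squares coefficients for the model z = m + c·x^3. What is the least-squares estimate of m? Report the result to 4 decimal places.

AᵀA·[m, c]ᵀ = Aᵀz reads: 6·m + 503·c = 992;  503·m + 263667·c = 525783.
(Σ1 = 6, Σx^3 = 503, Σx^3·x^3 = 263667, Σz = 992, Σx^3·z = 525783.)
det = 6·263667 − 503² = 1328993.
m = (992·263667 − 503·525783)/1328993 = -2911185/1328993; c = (6·525783 − 503·992)/1328993 = 2655722/1328993.

m = -2.1905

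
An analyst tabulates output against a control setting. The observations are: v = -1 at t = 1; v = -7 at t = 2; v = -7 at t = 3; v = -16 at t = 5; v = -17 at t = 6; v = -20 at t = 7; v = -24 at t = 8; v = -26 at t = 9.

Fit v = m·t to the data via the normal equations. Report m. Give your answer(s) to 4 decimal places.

AᵀA·[m]ᵀ = Aᵀv reads: 269·m = -784.
(Σt·t = 269, Σt·v = -784.)
m = (-784)/269 = -2.9145.

m = -2.9145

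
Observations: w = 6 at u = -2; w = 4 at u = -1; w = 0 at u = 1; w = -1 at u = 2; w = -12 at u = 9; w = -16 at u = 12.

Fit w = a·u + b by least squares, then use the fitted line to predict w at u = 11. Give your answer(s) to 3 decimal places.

ŵ = -14.846

Setting ∂/∂a … = 0 gives: 235·a + 21·b = -318;  21·a + 6·b = -19.
Eliminating b: 6·(row 1) − 21·(row 2) gives 969·a = 6·(-318) − 21·(-19) = -1509, so a = -503/323.
Then b = ((-19) − 21·(-503/323))/6 = 2213/969.
At u = 11: ŵ = (-503/323)·(11) + (2213/969)·(1) = -14386/969.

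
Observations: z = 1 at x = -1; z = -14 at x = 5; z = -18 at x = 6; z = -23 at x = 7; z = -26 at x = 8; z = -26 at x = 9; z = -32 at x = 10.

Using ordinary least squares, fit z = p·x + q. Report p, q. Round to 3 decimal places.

p = -2.953, q = -1.151

Sums needed: Σx·x = 356, Σx = 44, Σ1 = 7.
For Mᵀz: Σx·z = -1102, Σz = -138.
So MᵀM·[p, q]ᵀ = Mᵀz: [[356, 44]; [44, 7]]·[p, q]ᵀ = [-1102, -138]ᵀ.
Determinant 356·7 − 44² = 556.
p = ((-1102)·7 − 44·(-138))/556 = -821/278; q = (356·(-138) − 44·(-1102))/556 = -160/139.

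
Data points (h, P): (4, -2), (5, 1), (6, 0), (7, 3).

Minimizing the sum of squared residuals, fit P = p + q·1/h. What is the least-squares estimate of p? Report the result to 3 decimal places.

From the data, Σ1 = 4, Σ1/h = 319/420, Σ1/h·1/h = 26581/176400.
Right-hand side: ΣP = 2, Σ1/h·P = 9/70.
XᵀX·[p, q]ᵀ = XᵀP becomes [[4, 319/420]; [319/420, 26581/176400]]·[p, q]ᵀ = [2, 9/70]ᵀ.
Eliminating q: (26581/176400)·(row 1) − (319/420)·(row 2) gives (507/19600)·p = (26581/176400)·2 − (319/420)·(9/70) = 2246/11025, so p = 35936/4563.
Then q = ((9/70) − (319/420)·(35936/4563))/(26581/176400) = -59080/1521.

p = 7.876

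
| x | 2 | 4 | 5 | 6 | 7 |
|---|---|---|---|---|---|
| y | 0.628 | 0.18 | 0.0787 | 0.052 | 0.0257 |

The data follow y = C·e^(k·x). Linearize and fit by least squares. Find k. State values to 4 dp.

k = -0.6376

Linearized form: ln y = k·x + ln C. From the 5 transformed points,
AᵀA = [[130.0000, 24.0000]; [24.0000, 5]], rhs = [-63.8681, -11.3399]ᵀ  (here Σx = 24.0000, Σ(x)² = 130.0000, Σln y = -11.3399, Σx·ln y = -63.8681).
Slope k = (n·Σx·ln y − Σx·Σln y)/(n·Σ(x)² − (Σx)²) = (5·-63.8681 − 24.0000·-11.3399)/74.0000 = -0.63761; ln C = (Σln y − k·Σx)/n = 0.79253.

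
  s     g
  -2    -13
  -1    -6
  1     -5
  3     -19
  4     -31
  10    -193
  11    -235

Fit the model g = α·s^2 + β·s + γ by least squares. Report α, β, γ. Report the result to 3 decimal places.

α = -1.993, β = 0.906, γ = -3.341

Forming XᵀX = [[24996, 2414, 252]; [2414, 252, 26]; [252, 26, 7]] and Xᵀg = [-48465, -4669, -502]ᵀ gives XᵀX·[α, β, γ]ᵀ = Xᵀg.
Solving the 3×3 system (Gaussian elimination) gives α = -2026483/1016962, β = 920967/1016962, γ = -1699025/508481.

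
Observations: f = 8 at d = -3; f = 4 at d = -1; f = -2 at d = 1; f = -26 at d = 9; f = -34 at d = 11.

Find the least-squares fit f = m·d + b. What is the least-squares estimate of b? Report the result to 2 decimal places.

b = 0.25

MᵀM·[m, b]ᵀ = Mᵀf reads: 213·m + 17·b = -638;  17·m + 5·b = -50.
(Σd·d = 213, Σd = 17, Σ1 = 5, Σd·f = -638, Σf = -50.)
Δ = 213·5 − 17² = 776.
m = ((-638)·5 − 17·(-50))/776 = -585/194; b = (213·(-50) − 17·(-638))/776 = 49/194.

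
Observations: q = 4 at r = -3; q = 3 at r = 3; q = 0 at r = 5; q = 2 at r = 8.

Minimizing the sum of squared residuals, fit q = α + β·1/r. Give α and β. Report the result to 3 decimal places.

α = 2.513, β = -3.240

The normal equations are: 4·α + (13/40)·β = 9;  (13/40)·α + (4001/14400)·β = -1/12.
Determinant 4·(4001/14400) − (13/40)² = 14483/14400.
α = (9·(4001/14400) − (13/40)·(-1/12))/(14483/14400) = 36399/14483; β = (4·(-1/12) − (13/40)·9)/(14483/14400) = -46920/14483.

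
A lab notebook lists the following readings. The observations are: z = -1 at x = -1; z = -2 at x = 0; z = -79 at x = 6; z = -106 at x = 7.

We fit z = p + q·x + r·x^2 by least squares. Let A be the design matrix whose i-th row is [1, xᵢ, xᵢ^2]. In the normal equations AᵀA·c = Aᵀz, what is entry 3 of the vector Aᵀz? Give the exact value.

Entry 3 ↔ basis x^2, so (Aᵀz)_{3} = Σᵢ (x^2)·zᵢ = (1)·(-1) + (0)·(-2) + (36)·(-79) + (49)·(-106) = -8039.

-8039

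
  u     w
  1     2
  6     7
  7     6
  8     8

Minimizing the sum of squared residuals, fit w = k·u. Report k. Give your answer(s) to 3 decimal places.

With design matrix X, XᵀX = [[150]] and Xᵀw = [150]ᵀ.
k = 150/150 = 1.

k = 1.000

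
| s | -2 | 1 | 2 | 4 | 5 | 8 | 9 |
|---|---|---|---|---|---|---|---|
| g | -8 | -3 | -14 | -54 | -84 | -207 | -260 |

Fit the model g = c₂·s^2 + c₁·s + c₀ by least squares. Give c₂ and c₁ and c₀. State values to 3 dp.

Normal-equation sums: Σs^2·s^2 = 11571, Σs^2·s = 1431, Σs^2 = 195, Σs·s = 195, Σs = 27, Σ1 = 7.
For Aᵀg: Σs^2·g = -37363, Σs·g = -4647, Σg = -630.
Normal equations: [[11571, 1431, 195]; [1431, 195, 27]; [195, 27, 7]]·[c₂, c₁, c₀]ᵀ = [-37363, -4647, -630]ᵀ.
Row-reducing yields c₂ = -172157/56532, c₁ = -31043/18844, c₀ = 11189/9422.

c₂ = -3.045, c₁ = -1.647, c₀ = 1.188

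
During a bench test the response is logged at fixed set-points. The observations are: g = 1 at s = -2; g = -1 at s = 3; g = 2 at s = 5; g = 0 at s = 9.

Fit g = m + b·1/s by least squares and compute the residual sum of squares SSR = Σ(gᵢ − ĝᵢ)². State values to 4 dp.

Compute the Gram sums: Σ1 = 4, Σ1/s = 13/90, Σ1/s·1/s = 3349/8100.
Moment sums: Σg = 2, Σ1/s·g = -13/30.
Normal equations: [[4, 13/90]; [13/90, 3349/8100]]·[m, b]ᵀ = [2, -13/30]ᵀ.
Eliminating b: (3349/8100)·(row 1) − (13/90)·(row 2) gives (4409/2700)·m = (3349/8100)·2 − (13/90)·(-13/30) = 1441/1620, so m = 7205/13227.
Then b = ((-13/30) − (13/90)·(7205/13227))/(3349/8100) = -5460/4409.
Residuals: -2168/13227, -14972/13227, 22525/13227, -1795/4409; SSR = 57854/13227.

SSR = 4.3739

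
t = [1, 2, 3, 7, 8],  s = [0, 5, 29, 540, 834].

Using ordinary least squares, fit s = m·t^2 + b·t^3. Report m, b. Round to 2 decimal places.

The normal equations are: 6595·m + 49851·b = 80117;  49851·m + 380587·b = 613051.
(Σt^2·t^2 = 6595, Σt^2·t^3 = 49851, Σt^3·t^3 = 380587, Σt^2·s = 80117, Σt^3·s = 613051.)
Δ = 6595·380587 − 49851² = 24849064.
m = (80117·380587 − 49851·613051)/24849064 = -34858361/12424532; b = (6595·613051 − 49851·80117)/24849064 = 24579389/12424532.

m = -2.81, b = 1.98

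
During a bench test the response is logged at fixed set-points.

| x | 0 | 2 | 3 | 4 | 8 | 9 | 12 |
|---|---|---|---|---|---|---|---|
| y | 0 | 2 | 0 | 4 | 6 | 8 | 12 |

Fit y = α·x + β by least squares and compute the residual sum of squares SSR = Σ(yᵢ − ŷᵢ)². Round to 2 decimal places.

Sums needed: Σx·x = 318, Σx = 38, Σ1 = 7.
And Σx·y = 284, Σy = 32.
Eliminating β: 7·(row 1) − 38·(row 2) gives 782·α = 7·284 − 38·32 = 772, so α = 386/391.
Then β = (32 − 38·(386/391))/7 = -308/391.
Residuals: 308/391, 318/391, -50/23, 328/391, -434/391, -38/391, 16/17; SSR = 3456/391.

SSR = 8.84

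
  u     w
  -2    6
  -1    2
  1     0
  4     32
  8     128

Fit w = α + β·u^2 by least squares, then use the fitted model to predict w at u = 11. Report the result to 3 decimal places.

ŵ = 243.311

Normal-equation sums: Σ1 = 5, Σu^2 = 86, Σu^2·u^2 = 4370.
Right-hand side: Σw = 168, Σu^2·w = 8730.
Normal equations: [[5, 86]; [86, 4370]]·[α, β]ᵀ = [168, 8730]ᵀ.
det = 5·4370 − 86² = 14454.
α = (168·4370 − 86·8730)/14454 = -2770/2409; β = (5·8730 − 86·168)/14454 = 4867/2409.
At u = 11: ŵ = (-2770/2409)·(1) + (4867/2409)·(121) = 195379/803.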